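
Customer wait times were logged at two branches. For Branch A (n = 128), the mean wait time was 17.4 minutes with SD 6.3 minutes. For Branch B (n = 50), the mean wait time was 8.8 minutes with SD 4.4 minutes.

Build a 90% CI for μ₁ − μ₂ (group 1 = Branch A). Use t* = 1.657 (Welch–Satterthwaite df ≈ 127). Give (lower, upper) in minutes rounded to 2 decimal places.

Standard errors of each mean: 6.3/√128 = 0.5568 and 4.4/√50 = 0.6223.
SE(x̄₁ − x̄₂) = √(0.5568² + 0.6223²) = 0.8350 for independent samples with unequal variances.
With t* = 1.657, the margin is 1.657 × 0.8350 = 1.3836.
x̄₁ − x̄₂ = 17.4 − 8.8 = 8.6000; the interval is 8.6000 ± 1.3836 = (7.22, 9.98).

(7.22, 9.98)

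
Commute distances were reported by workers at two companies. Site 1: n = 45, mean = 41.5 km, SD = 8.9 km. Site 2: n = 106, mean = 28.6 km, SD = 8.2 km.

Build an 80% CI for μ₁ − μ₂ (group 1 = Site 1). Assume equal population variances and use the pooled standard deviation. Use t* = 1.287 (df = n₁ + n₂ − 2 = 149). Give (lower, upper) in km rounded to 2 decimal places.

Pooled variance s_p² = [44·8.9² + 105·8.2²] / (45+106−2) = 70.7748, so s_p = 8.4128.
SE_diff = s_p·√(1/n₁ + 1/n₂) = 8.4128·√(1/45 + 1/106) = 1.4968.
t* = 1.287; margin = 1.287 × 1.4968 = 1.9264.
Difference = 41.5 − 28.6 = 12.9000.
12.9000 ± 1.9264 → (10.97, 14.83).

(10.97, 14.83)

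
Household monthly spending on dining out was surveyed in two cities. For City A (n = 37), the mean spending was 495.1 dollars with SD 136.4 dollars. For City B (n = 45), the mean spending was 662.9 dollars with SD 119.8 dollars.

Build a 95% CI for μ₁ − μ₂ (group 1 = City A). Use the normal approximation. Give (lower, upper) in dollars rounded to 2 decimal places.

(-223.99, -111.61)

SE₁ = s₁/√n₁ = 136.4/√37 = 22.4240; SE₂ = 119.8/√45 = 17.8587.
Independent samples, unequal variances: SE_diff = √(SE₁² + SE₂²) = √(502.835776 + 318.93316569) = 28.6665.
z* = 1.960, so margin of error = 1.960 × 28.6665 = 56.1863.
Difference in means = 495.1 − 662.9 = -167.8000.
-167.8000 ± 56.1863 → (-223.99, -111.61).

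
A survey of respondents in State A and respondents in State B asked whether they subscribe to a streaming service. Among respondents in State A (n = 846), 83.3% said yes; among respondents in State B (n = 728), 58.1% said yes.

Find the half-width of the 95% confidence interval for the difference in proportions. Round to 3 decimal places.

0.044

SE₁ = √(p̂₁(1−p̂₁)/n₁) = √(0.8330·0.1670/846) = 0.01282; SE₂ = √(0.5810·0.4190/728) = 0.01829.
Independent samples: SE of the difference = √(SE₁² + SE₂²) = √(0.0001643524 + 0.0003345241) = 0.02234.
z* for 95% confidence is 1.960, so the margin of error is 1.960 × 0.02234 = 0.04379.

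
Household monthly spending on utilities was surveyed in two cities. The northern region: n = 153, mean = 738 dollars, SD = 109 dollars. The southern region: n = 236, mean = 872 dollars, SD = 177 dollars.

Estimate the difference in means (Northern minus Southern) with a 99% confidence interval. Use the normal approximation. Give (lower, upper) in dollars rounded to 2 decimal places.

(-171.37, -96.63)

Per-group SEs: s₁/√n₁ = 109/√153 = 8.8121, s₂/√n₂ = 177/√236 = 11.5217.
Unpooled SE of the difference: √(77.65310641 + 132.74957089) = 14.5053.
Margin of error = z* · SE = 2.576 × 14.5053 = 37.3657.
x̄₁ − x̄₂ = 738 − 872 = -134.0000.
CI: -134.0000 ± 37.3657 = (-171.37, -96.63).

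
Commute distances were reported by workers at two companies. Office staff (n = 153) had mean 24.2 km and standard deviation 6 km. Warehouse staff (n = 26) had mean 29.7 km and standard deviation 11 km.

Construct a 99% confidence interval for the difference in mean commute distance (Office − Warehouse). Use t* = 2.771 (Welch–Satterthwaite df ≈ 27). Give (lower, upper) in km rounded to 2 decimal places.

(-11.63, 0.63)

Standard errors of each mean: 6/√153 = 0.4851 and 11/√26 = 2.1573.
SE(x̄₁ − x̄₂) = √(0.4851² + 2.1573²) = 2.2112 for independent samples with unequal variances.
With t* = 2.771, the margin is 2.771 × 2.2112 = 6.1272.
x̄₁ − x̄₂ = 24.2 − 29.7 = -5.5000; the interval is -5.5000 ± 6.1272 = (-11.63, 0.63).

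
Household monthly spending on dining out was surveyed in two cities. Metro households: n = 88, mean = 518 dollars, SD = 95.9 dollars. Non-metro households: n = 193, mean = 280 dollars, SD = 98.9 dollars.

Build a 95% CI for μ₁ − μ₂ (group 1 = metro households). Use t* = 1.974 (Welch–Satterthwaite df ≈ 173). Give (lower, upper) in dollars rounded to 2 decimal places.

SE₁ = s₁/√n₁ = 95.9/√88 = 10.2230; SE₂ = 98.9/√193 = 7.1190.
Independent samples, unequal variances: SE_diff = √(SE₁² + SE₂²) = √(104.509729 + 50.680161) = 12.4575.
t* = 1.974, so margin of error = 1.974 × 12.4575 = 24.5911.
Difference in means = 518 − 280 = 238.0000.
238.0000 ± 24.5911 → (213.41, 262.59).

(213.41, 262.59)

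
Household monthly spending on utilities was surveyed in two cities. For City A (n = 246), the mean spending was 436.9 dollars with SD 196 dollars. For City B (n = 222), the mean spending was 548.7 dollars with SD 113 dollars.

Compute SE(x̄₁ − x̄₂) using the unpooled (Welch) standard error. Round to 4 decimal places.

14.6178

Per-group SEs: s₁/√n₁ = 196/√246 = 12.4965, s₂/√n₂ = 113/√222 = 7.5841.
Unpooled SE of the difference: √(156.16251225 + 57.51857281) = 14.6178.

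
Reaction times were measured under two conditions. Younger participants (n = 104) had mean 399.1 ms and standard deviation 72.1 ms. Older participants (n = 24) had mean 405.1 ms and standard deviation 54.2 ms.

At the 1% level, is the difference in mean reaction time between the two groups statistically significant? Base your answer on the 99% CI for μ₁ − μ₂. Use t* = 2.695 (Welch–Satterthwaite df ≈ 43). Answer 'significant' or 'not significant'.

not significant

Standard errors of each mean: 72.1/√104 = 7.0700 and 54.2/√24 = 11.0635.
SE(x̄₁ − x̄₂) = √(7.0700² + 11.0635²) = 13.1296 for independent samples with unequal variances.
With t* = 2.695, the margin is 2.695 × 13.1296 = 35.3843.
x̄₁ − x̄₂ = 399.1 − 405.1 = -6.0000; the interval is -6.0000 ± 35.3843 = (-41.3843, 29.3843).
The interval (-41.3843, 29.3843) contains 0, so the difference is not significant.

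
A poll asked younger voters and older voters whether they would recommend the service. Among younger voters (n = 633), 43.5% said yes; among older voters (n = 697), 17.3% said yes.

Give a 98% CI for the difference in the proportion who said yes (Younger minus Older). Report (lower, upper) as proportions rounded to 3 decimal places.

(0.205, 0.319)

The two standard errors are √(0.4350×0.5650/633) = 0.01970 and √(0.1730×0.8270/697) = 0.01433.
Because the samples are independent, SE_diff = √(0.01970² + 0.01433²) = 0.02436.
Using z* = 2.326 for 98%, ME = 2.326 × 0.02436 = 0.05666.
p̂₁ − p̂₂ = 0.2620; interval 0.2620 ± 0.05666 gives (0.205, 0.319).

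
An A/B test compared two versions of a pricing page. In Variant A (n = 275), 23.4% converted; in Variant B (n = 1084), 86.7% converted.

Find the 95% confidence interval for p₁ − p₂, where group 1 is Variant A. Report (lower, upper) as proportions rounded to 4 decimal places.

(-0.6870, -0.5790)

The two standard errors are √(0.2340×0.7660/275) = 0.02553 and √(0.8670×0.1330/1084) = 0.01031.
Because the samples are independent, SE_diff = √(0.02553² + 0.01031²) = 0.02753.
Using z* = 1.960 for 95%, ME = 1.960 × 0.02753 = 0.05396.
p̂₁ − p̂₂ = -0.6330; interval -0.6330 ± 0.05396 gives (-0.6870, -0.5790).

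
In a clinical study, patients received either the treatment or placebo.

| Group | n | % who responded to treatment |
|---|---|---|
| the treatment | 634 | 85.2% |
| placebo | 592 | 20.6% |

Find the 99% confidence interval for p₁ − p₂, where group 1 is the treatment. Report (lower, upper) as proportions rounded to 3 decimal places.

(0.590, 0.702)

SE₁ = √(p̂₁(1−p̂₁)/n₁) = √(0.8520·0.1480/634) = 0.01410; SE₂ = √(0.2060·0.7940/592) = 0.01662.
Independent samples: SE of the difference = √(SE₁² + SE₂²) = √(0.00019881 + 0.0002762244) = 0.02180.
z* for 99% confidence is 2.576, so the margin of error is 2.576 × 0.02180 = 0.05616.
Point estimate p̂₁ − p̂₂ = 0.8520 − 0.2060 = 0.6460.
0.6460 ± 0.05616 → (0.590, 0.702).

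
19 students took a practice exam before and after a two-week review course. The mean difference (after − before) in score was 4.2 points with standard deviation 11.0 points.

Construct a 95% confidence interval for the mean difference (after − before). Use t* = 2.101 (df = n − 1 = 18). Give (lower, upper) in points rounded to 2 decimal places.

(-1.10, 9.50)

Paired design: SE = s_d/√n = 11.0/√19 = 2.5236.
t* = 2.101; margin of error = 2.101 × 2.5236 = 5.3021.
4.2 ± 5.3021 → (-1.10, 9.50).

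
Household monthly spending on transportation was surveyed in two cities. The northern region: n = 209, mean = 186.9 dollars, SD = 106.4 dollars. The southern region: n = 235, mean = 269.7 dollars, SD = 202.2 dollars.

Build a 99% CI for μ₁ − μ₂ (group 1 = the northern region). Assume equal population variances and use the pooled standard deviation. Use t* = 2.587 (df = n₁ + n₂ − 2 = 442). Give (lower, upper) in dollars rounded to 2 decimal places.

Pooled variance s_p² = [208·106.4² + 234·202.2²] / (209+235−2) = 26972.4259, so s_p = 164.2328.
SE_diff = s_p·√(1/n₁ + 1/n₂) = 164.2328·√(1/209 + 1/235) = 15.6151.
t* = 2.587; margin = 2.587 × 15.6151 = 40.3963.
Difference = 186.9 − 269.7 = -82.8000.
-82.8000 ± 40.3963 → (-123.20, -42.40).

(-123.20, -42.40)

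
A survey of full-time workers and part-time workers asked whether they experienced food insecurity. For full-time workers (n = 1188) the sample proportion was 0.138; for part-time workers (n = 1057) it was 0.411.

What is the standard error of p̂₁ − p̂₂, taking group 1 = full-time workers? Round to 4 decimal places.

Each SE is √(p̂(1−p̂)/n): √(0.1380·0.8620/1188) = 0.01001 and √(0.4110·0.5890/1057) = 0.01513.
SE(p̂₁ − p̂₂) = √(SE₁² + SE₂²) = √(0.0001002001 + 0.0002289169) = 0.01814, since the two samples are independent.

0.0181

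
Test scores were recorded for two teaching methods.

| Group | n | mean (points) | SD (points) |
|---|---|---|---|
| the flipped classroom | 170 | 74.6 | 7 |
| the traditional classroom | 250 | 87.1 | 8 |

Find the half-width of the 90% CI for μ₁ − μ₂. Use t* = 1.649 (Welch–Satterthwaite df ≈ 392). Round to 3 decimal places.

SE₁ = s₁/√n₁ = 7/√170 = 0.5369; SE₂ = 8/√250 = 0.5060.
Independent samples, unequal variances: SE_diff = √(SE₁² + SE₂²) = √(0.28826161 + 0.256036) = 0.7378.
t* = 1.649, so margin of error = 1.649 × 0.7378 = 1.2166.

1.217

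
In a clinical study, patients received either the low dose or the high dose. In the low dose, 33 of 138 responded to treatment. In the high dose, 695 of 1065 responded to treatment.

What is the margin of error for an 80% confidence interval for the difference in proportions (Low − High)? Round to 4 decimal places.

Sample proportions: 33/138 = 0.2391, 695/1065 = 0.6526.
Each SE is √(p̂(1−p̂)/n): √(0.2391·0.7609/138) = 0.03631 and √(0.6526·0.3474/1065) = 0.01459.
SE(p̂₁ − p̂₂) = √(SE₁² + SE₂²) = √(0.0013184161 + 0.0002128681) = 0.03913, since the two samples are independent.
At 80% confidence z* = 1.282; margin = 1.282 × 0.03913 = 0.05016.

0.0502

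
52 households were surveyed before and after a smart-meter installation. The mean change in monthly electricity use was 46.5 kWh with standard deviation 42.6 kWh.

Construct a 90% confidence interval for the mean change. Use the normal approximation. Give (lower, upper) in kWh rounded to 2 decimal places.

(36.78, 56.22)

This is a matched-pairs design, so SE = s_d/√n = 42.6/√52 = 5.9076.
Margin = 1.645 × 5.9076 = 9.7180; the interval is 46.5 ± 9.7180 = (36.78, 56.22).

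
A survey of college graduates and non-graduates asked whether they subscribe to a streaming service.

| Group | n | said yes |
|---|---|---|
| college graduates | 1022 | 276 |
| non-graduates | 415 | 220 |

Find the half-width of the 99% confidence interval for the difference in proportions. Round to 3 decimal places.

0.073

First, p̂₁ = 276/1022 = 0.2701; p̂₂ = 220/415 = 0.5301.
The two standard errors are √(0.2701×0.7299/1022) = 0.01389 and √(0.5301×0.4699/415) = 0.02450.
Because the samples are independent, SE_diff = √(0.01389² + 0.02450²) = 0.02816.
Using z* = 2.576 for 99%, ME = 2.576 × 0.02816 = 0.07254.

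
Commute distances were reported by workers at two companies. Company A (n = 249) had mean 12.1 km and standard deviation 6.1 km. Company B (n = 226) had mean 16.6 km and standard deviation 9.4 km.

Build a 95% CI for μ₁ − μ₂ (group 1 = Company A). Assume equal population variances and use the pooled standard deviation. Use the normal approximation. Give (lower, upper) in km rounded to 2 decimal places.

(-5.91, -3.09)

Pooled variance s_p² = [248·6.1² + 225·9.4²] / (249+226−2) = 61.5414, so s_p = 7.8448.
SE_diff = s_p·√(1/n₁ + 1/n₂) = 7.8448·√(1/249 + 1/226) = 0.7207.
z* = 1.960; margin = 1.960 × 0.7207 = 1.4126.
Difference = 12.1 − 16.6 = -4.5000.
-4.5000 ± 1.4126 → (-5.91, -3.09).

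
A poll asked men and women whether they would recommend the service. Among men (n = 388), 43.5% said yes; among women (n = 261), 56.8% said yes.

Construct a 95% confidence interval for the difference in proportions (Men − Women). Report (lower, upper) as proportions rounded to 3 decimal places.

(-0.211, -0.055)

SE₁ = √(p̂₁(1−p̂₁)/n₁) = √(0.4350·0.5650/388) = 0.02517; SE₂ = √(0.5680·0.4320/261) = 0.03066.
Independent samples: SE of the difference = √(SE₁² + SE₂²) = √(0.0006335289 + 0.0009400356) = 0.03967.
z* for 95% confidence is 1.960, so the margin of error is 1.960 × 0.03967 = 0.07775.
Point estimate p̂₁ − p̂₂ = 0.4350 − 0.5680 = -0.1330.
-0.1330 ± 0.07775 → (-0.211, -0.055).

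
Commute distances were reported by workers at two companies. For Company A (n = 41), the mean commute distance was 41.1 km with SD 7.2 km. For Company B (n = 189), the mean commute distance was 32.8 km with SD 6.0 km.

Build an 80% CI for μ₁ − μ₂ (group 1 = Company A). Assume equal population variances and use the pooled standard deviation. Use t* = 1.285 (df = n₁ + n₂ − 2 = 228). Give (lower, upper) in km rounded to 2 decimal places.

Pooled variance s_p² = [40·7.2² + 188·6.0²] / (41+189−2) = 38.7789, so s_p = 6.2273.
SE_diff = s_p·√(1/n₁ + 1/n₂) = 6.2273·√(1/41 + 1/189) = 1.0729.
t* = 1.285; margin = 1.285 × 1.0729 = 1.3787.
Difference = 41.1 − 32.8 = 8.3000.
8.3000 ± 1.3787 → (6.92, 9.68).

(6.92, 9.68)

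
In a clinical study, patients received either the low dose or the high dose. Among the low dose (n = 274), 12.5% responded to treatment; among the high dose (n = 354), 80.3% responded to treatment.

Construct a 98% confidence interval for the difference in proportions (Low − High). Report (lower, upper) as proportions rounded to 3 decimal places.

(-0.746, -0.610)

The two standard errors are √(0.1250×0.8750/274) = 0.01998 and √(0.8030×0.1970/354) = 0.02114.
Because the samples are independent, SE_diff = √(0.01998² + 0.02114²) = 0.02909.
Using z* = 2.326 for 98%, ME = 2.326 × 0.02909 = 0.06766.
p̂₁ − p̂₂ = -0.6780; interval -0.6780 ± 0.06766 gives (-0.746, -0.610).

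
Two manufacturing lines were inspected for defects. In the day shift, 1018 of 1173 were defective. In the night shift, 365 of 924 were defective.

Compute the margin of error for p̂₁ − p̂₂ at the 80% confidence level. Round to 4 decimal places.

0.0242

p̂₁ = 1018/1173 = 0.8679 and p̂₂ = 365/924 = 0.3950.
SE₁ = √(p̂₁(1−p̂₁)/n₁) = √(0.8679·0.1321/1173) = 0.00989; SE₂ = √(0.3950·0.6050/924) = 0.01608.
Independent samples: SE of the difference = √(SE₁² + SE₂²) = √(0.0000978121 + 0.0002585664) = 0.01888.
z* for 80% confidence is 1.282, so the margin of error is 1.282 × 0.01888 = 0.02420.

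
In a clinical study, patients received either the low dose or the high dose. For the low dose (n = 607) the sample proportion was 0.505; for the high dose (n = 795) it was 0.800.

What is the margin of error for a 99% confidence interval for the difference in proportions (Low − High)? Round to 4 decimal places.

The two standard errors are √(0.5050×0.4950/607) = 0.02029 and √(0.8000×0.2000/795) = 0.01419.
Because the samples are independent, SE_diff = √(0.02029² + 0.01419²) = 0.02476.
Using z* = 2.576 for 99%, ME = 2.576 × 0.02476 = 0.06378.

0.0638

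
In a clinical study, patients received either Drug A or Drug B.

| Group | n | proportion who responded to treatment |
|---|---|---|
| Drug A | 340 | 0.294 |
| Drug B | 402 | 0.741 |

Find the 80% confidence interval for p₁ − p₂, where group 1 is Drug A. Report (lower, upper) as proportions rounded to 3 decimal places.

The two standard errors are √(0.2940×0.7060/340) = 0.02471 and √(0.7410×0.2590/402) = 0.02185.
Because the samples are independent, SE_diff = √(0.02471² + 0.02185²) = 0.03298.
Using z* = 1.282 for 80%, ME = 1.282 × 0.03298 = 0.04228.
p̂₁ − p̂₂ = -0.4470; interval -0.4470 ± 0.04228 gives (-0.489, -0.405).

(-0.489, -0.405)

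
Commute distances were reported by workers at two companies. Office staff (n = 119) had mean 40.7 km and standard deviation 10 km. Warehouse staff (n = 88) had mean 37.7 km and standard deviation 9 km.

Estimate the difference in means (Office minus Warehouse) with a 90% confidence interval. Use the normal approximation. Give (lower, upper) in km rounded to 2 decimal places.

(0.82, 5.18)

Per-group SEs: s₁/√n₁ = 10/√119 = 0.9167, s₂/√n₂ = 9/√88 = 0.9594.
Unpooled SE of the difference: √(0.84033889 + 0.92044836) = 1.3269.
Margin of error = z* · SE = 1.645 × 1.3269 = 2.1828.
x̄₁ − x̄₂ = 40.7 − 37.7 = 3.0000.
CI: 3.0000 ± 2.1828 = (0.82, 5.18).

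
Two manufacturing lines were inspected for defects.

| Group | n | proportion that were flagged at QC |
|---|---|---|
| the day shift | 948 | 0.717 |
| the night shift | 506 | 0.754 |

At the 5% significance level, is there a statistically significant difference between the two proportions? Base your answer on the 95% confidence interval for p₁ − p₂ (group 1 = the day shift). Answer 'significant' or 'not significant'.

The two standard errors are √(0.7170×0.2830/948) = 0.01463 and √(0.7540×0.2460/506) = 0.01915.
Because the samples are independent, SE_diff = √(0.01463² + 0.01915²) = 0.02410.
Using z* = 1.960 for 95%, ME = 1.960 × 0.02410 = 0.04724.
p̂₁ − p̂₂ = -0.0370; interval -0.0370 ± 0.04724 gives (-0.08424, 0.01024).
The interval (-0.08424, 0.01024) contains 0, so the difference is not significant.

not significant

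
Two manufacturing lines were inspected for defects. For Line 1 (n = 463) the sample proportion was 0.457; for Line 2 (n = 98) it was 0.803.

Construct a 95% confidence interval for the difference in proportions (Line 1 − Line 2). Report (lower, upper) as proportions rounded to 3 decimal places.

The two standard errors are √(0.4570×0.5430/463) = 0.02315 and √(0.8030×0.1970/98) = 0.04018.
Because the samples are independent, SE_diff = √(0.02315² + 0.04018²) = 0.04637.
Using z* = 1.960 for 95%, ME = 1.960 × 0.04637 = 0.09089.
p̂₁ − p̂₂ = -0.3460; interval -0.3460 ± 0.09089 gives (-0.437, -0.255).

(-0.437, -0.255)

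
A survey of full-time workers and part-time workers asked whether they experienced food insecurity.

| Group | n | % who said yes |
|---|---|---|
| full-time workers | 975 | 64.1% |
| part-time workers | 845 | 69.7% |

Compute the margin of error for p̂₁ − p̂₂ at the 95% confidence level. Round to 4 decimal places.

Each SE is √(p̂(1−p̂)/n): √(0.6410·0.3590/975) = 0.01536 and √(0.6970·0.3030/845) = 0.01581.
SE(p̂₁ − p̂₂) = √(SE₁² + SE₂²) = √(0.0002359296 + 0.0002499561) = 0.02204, since the two samples are independent.
At 95% confidence z* = 1.960; margin = 1.960 × 0.02204 = 0.04320.

0.0432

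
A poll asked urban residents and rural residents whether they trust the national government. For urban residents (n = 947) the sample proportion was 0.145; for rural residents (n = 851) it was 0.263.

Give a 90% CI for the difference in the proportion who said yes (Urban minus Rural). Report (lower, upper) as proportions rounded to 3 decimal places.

The two standard errors are √(0.1450×0.8550/947) = 0.01144 and √(0.2630×0.7370/851) = 0.01509.
Because the samples are independent, SE_diff = √(0.01144² + 0.01509²) = 0.01894.
Using z* = 1.645 for 90%, ME = 1.645 × 0.01894 = 0.03116.
p̂₁ − p̂₂ = -0.1180; interval -0.1180 ± 0.03116 gives (-0.149, -0.087).

(-0.149, -0.087)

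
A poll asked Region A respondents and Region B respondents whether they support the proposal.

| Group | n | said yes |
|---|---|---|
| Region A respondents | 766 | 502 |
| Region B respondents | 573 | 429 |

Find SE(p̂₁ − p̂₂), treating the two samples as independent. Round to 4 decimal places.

Sample proportions: 502/766 = 0.6554, 429/573 = 0.7487.
Each SE is √(p̂(1−p̂)/n): √(0.6554·0.3446/766) = 0.01717 and √(0.7487·0.2513/573) = 0.01812.
SE(p̂₁ − p̂₂) = √(SE₁² + SE₂²) = √(0.0002948089 + 0.0003283344) = 0.02496, since the two samples are independent.

0.0250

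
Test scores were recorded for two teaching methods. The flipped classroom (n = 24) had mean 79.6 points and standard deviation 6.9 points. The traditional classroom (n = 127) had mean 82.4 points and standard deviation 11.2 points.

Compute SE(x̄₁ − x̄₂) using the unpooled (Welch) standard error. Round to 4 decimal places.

Standard errors of each mean: 6.9/√24 = 1.4085 and 11.2/√127 = 0.9938.
SE(x̄₁ − x̄₂) = √(1.4085² + 0.9938²) = 1.7238 for independent samples with unequal variances.

1.7238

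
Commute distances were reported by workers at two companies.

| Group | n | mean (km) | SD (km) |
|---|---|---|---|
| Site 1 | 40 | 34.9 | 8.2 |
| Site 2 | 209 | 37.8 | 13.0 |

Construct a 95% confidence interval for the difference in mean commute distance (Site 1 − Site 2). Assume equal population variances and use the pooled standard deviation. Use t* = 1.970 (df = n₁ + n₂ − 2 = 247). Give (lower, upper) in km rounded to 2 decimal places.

(-7.10, 1.30)

s_p = √[((n₁−1)s₁² + (n₂−1)s₂²)/(n₁+n₂−2)] = √[(39·8.2² + 208·13.0²)/247] = 12.3666.
SE = 12.3666·√(1/40 + 1/209) = 2.1343.
With t* = 1.970, margin = 1.970 × 2.1343 = 4.2046.
x̄₁ − x̄₂ = 34.9 − 37.8 = -2.9000; interval -2.9000 ± 4.2046 = (-7.10, 1.30).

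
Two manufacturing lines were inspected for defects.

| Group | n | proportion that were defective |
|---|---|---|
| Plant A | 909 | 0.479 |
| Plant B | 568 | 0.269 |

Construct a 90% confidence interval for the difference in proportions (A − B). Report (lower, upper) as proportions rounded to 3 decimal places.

(0.169, 0.251)

Each SE is √(p̂(1−p̂)/n): √(0.4790·0.5210/909) = 0.01657 and √(0.2690·0.7310/568) = 0.01861.
SE(p̂₁ − p̂₂) = √(SE₁² + SE₂²) = √(0.0002745649 + 0.0003463321) = 0.02492, since the two samples are independent.
At 90% confidence z* = 1.645; margin = 1.645 × 0.02492 = 0.04099.
The difference is 0.4790 − 0.2690 = 0.2100, so the interval is 0.2100 ± 0.04099 = (0.169, 0.251).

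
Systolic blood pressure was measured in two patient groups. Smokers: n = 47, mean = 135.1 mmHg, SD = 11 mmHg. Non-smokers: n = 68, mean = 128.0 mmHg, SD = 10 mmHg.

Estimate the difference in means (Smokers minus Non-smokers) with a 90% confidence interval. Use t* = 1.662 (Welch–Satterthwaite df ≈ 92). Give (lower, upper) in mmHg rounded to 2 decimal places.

(3.76, 10.44)

Standard errors of each mean: 11/√47 = 1.6045 and 10/√68 = 1.2127.
SE(x̄₁ − x̄₂) = √(1.6045² + 1.2127²) = 2.0112 for independent samples with unequal variances.
With t* = 1.662, the margin is 1.662 × 2.0112 = 3.3426.
x̄₁ − x̄₂ = 135.1 − 128.0 = 7.1000; the interval is 7.1000 ± 3.3426 = (3.76, 10.44).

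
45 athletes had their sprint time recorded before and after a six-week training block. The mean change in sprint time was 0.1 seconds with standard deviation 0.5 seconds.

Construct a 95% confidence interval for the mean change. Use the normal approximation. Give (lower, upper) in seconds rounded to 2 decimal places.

Paired design: SE = s_d/√n = 0.5/√45 = 0.0745.
z* = 1.960; margin of error = 1.960 × 0.0745 = 0.1460.
0.1 ± 0.1460 → (-0.05, 0.25).

(-0.05, 0.25)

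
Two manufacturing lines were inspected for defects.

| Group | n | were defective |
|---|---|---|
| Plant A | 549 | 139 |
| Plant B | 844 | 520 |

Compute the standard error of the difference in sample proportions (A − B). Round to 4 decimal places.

0.0250

Sample proportions: 139/549 = 0.2532, 520/844 = 0.6161.
Each SE is √(p̂(1−p̂)/n): √(0.2532·0.7468/549) = 0.01856 and √(0.6161·0.3839/844) = 0.01674.
SE(p̂₁ − p̂₂) = √(SE₁² + SE₂²) = √(0.0003444736 + 0.0002802276) = 0.02499, since the two samples are independent.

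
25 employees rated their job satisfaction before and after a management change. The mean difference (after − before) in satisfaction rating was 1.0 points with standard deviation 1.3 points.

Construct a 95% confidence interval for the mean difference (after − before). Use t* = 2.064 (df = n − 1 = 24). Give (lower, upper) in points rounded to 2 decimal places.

This is a matched-pairs design, so SE = s_d/√n = 1.3/√25 = 0.2600.
Margin = 2.064 × 0.2600 = 0.5366; the interval is 1.0 ± 0.5366 = (0.46, 1.54).

(0.46, 1.54)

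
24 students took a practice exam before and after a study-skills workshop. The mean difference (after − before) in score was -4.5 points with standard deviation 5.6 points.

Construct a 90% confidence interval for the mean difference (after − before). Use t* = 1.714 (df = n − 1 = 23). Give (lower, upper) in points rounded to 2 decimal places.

(-6.46, -2.54)

This is a matched-pairs design, so SE = s_d/√n = 5.6/√24 = 1.1431.
Margin = 1.714 × 1.1431 = 1.9593; the interval is -4.5 ± 1.9593 = (-6.46, -2.54).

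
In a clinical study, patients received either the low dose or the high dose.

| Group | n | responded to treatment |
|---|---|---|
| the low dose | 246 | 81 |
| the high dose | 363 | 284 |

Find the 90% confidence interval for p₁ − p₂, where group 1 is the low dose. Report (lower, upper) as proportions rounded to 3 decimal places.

First, p̂₁ = 81/246 = 0.3293; p̂₂ = 284/363 = 0.7824.
The two standard errors are √(0.3293×0.6707/246) = 0.02996 and √(0.7824×0.2176/363) = 0.02166.
Because the samples are independent, SE_diff = √(0.02996² + 0.02166²) = 0.03697.
Using z* = 1.645 for 90%, ME = 1.645 × 0.03697 = 0.06082.
p̂₁ − p̂₂ = -0.4531; interval -0.4531 ± 0.06082 gives (-0.514, -0.392).

(-0.514, -0.392)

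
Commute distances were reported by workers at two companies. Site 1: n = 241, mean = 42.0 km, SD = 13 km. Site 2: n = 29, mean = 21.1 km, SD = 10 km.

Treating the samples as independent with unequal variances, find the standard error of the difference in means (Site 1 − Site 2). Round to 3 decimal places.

2.037

Standard errors of each mean: 13/√241 = 0.8374 and 10/√29 = 1.8570.
SE(x̄₁ − x̄₂) = √(0.8374² + 1.8570²) = 2.0371 for independent samples with unequal variances.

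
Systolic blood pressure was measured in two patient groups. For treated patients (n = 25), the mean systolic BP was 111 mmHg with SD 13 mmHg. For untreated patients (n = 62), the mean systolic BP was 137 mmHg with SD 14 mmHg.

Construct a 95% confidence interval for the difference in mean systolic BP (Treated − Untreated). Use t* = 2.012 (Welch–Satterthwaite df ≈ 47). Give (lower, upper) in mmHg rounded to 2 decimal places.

(-32.34, -19.66)

SE₁ = s₁/√n₁ = 13/√25 = 2.6000; SE₂ = 14/√62 = 1.7780.
Independent samples, unequal variances: SE_diff = √(SE₁² + SE₂²) = √(6.76 + 3.161284) = 3.1498.
t* = 2.012, so margin of error = 2.012 × 3.1498 = 6.3374.
Difference in means = 111 − 137 = -26.0000.
-26.0000 ± 6.3374 → (-32.34, -19.66).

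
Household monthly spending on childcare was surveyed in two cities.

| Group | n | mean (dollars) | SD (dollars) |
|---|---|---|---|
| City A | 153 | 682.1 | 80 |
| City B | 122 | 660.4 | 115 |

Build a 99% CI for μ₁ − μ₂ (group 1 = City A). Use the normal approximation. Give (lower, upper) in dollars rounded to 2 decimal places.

Standard errors of each mean: 80/√153 = 6.4676 and 115/√122 = 10.4116.
SE(x̄₁ − x̄₂) = √(6.4676² + 10.4116²) = 12.2569 for independent samples with unequal variances.
With z* = 2.576, the margin is 2.576 × 12.2569 = 31.5738.
x̄₁ − x̄₂ = 682.1 − 660.4 = 21.7000; the interval is 21.7000 ± 31.5738 = (-9.87, 53.27).

(-9.87, 53.27)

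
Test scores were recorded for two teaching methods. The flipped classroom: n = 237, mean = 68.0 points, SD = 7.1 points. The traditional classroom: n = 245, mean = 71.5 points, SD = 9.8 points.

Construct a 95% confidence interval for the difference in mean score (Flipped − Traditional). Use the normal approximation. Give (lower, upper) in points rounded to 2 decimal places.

(-5.02, -1.98)

SE₁ = s₁/√n₁ = 7.1/√237 = 0.4612; SE₂ = 9.8/√245 = 0.6261.
Independent samples, unequal variances: SE_diff = √(SE₁² + SE₂²) = √(0.21270544 + 0.39200121) = 0.7776.
z* = 1.960, so margin of error = 1.960 × 0.7776 = 1.5241.
Difference in means = 68.0 − 71.5 = -3.5000.
-3.5000 ± 1.5241 → (-5.02, -1.98).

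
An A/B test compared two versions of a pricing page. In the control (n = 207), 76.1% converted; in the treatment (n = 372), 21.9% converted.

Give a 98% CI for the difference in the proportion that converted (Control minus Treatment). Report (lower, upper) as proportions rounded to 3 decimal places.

The two standard errors are √(0.7610×0.2390/207) = 0.02964 and √(0.2190×0.7810/372) = 0.02144.
Because the samples are independent, SE_diff = √(0.02964² + 0.02144²) = 0.03658.
Using z* = 2.326 for 98%, ME = 2.326 × 0.03658 = 0.08509.
p̂₁ − p̂₂ = 0.5420; interval 0.5420 ± 0.08509 gives (0.457, 0.627).

(0.457, 0.627)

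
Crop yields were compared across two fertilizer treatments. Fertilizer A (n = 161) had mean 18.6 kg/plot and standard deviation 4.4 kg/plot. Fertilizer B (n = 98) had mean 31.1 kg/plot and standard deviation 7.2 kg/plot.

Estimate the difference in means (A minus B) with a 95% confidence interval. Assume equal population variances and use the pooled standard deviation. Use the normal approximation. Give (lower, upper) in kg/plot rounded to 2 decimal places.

Pooled variance s_p² = [160·4.4² + 97·7.2²] / (161+98−2) = 31.6190, so s_p = 5.6231.
SE_diff = s_p·√(1/n₁ + 1/n₂) = 5.6231·√(1/161 + 1/98) = 0.7204.
z* = 1.960; margin = 1.960 × 0.7204 = 1.4120.
Difference = 18.6 − 31.1 = -12.5000.
-12.5000 ± 1.4120 → (-13.91, -11.09).

(-13.91, -11.09)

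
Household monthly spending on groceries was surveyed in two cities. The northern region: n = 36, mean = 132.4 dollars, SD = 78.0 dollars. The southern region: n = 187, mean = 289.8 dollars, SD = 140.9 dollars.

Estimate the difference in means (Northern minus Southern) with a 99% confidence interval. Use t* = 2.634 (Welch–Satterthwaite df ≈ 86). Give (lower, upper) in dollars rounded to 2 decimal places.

(-201.09, -113.71)

Per-group SEs: s₁/√n₁ = 78.0/√36 = 13.0000, s₂/√n₂ = 140.9/√187 = 10.3036.
Unpooled SE of the difference: √(169.0 + 106.16417296) = 16.5881.
Margin of error = t* · SE = 2.634 × 16.5881 = 43.6931.
x̄₁ − x̄₂ = 132.4 − 289.8 = -157.4000.
CI: -157.4000 ± 43.6931 = (-201.09, -113.71).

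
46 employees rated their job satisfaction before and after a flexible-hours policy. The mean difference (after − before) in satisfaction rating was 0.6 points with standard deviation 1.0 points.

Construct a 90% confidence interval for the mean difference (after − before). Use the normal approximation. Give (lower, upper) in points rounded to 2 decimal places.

(0.36, 0.84)

This is a matched-pairs design, so SE = s_d/√n = 1.0/√46 = 0.1474.
Margin = 1.645 × 0.1474 = 0.2425; the interval is 0.6 ± 0.2425 = (0.36, 0.84).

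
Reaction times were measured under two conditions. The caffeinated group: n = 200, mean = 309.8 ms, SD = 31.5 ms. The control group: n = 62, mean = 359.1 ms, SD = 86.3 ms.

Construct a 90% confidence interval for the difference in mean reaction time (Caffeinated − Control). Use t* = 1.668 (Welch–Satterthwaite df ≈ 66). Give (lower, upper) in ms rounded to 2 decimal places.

Per-group SEs: s₁/√n₁ = 31.5/√200 = 2.2274, s₂/√n₂ = 86.3/√62 = 10.9601.
Unpooled SE of the difference: √(4.96131076 + 120.12379201) = 11.1841.
Margin of error = t* · SE = 1.668 × 11.1841 = 18.6551.
x̄₁ − x̄₂ = 309.8 − 359.1 = -49.3000.
CI: -49.3000 ± 18.6551 = (-67.96, -30.64).

(-67.96, -30.64)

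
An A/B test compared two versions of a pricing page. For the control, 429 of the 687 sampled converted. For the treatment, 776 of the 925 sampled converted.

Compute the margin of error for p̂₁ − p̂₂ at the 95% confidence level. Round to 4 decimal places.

Sample proportions: 429/687 = 0.6245, 776/925 = 0.8389.
Each SE is √(p̂(1−p̂)/n): √(0.6245·0.3755/687) = 0.01848 and √(0.8389·0.1611/925) = 0.01209.
SE(p̂₁ − p̂₂) = √(SE₁² + SE₂²) = √(0.0003415104 + 0.0001461681) = 0.02208, since the two samples are independent.
At 95% confidence z* = 1.960; margin = 1.960 × 0.02208 = 0.04328.

0.0433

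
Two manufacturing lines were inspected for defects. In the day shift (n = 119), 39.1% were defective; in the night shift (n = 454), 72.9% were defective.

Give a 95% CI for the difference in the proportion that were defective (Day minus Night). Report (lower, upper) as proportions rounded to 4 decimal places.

SE₁ = √(p̂₁(1−p̂₁)/n₁) = √(0.3910·0.6090/119) = 0.04473; SE₂ = √(0.7290·0.2710/454) = 0.02086.
Independent samples: SE of the difference = √(SE₁² + SE₂²) = √(0.0020007729 + 0.0004351396) = 0.04935.
z* for 95% confidence is 1.960, so the margin of error is 1.960 × 0.04935 = 0.09673.
Point estimate p̂₁ − p̂₂ = 0.3910 − 0.7290 = -0.3380.
-0.3380 ± 0.09673 → (-0.4347, -0.2413).

(-0.4347, -0.2413)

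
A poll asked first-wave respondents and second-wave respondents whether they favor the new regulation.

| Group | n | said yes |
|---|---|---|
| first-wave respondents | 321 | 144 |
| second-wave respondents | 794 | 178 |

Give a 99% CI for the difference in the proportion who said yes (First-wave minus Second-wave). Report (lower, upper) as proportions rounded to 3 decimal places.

(0.143, 0.305)

First, p̂₁ = 144/321 = 0.4486; p̂₂ = 178/794 = 0.2242.
The two standard errors are √(0.4486×0.5514/321) = 0.02776 and √(0.2242×0.7758/794) = 0.01480.
Because the samples are independent, SE_diff = √(0.02776² + 0.01480²) = 0.03146.
Using z* = 2.576 for 99%, ME = 2.576 × 0.03146 = 0.08104.
p̂₁ − p̂₂ = 0.2244; interval 0.2244 ± 0.08104 gives (0.143, 0.305).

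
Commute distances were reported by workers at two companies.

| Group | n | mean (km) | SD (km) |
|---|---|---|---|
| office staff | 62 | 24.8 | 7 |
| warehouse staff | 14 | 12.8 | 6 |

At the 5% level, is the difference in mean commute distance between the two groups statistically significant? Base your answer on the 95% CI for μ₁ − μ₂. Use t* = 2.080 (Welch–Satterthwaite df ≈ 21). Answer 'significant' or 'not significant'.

significant

Standard errors of each mean: 7/√62 = 0.8890 and 6/√14 = 1.6036.
SE(x̄₁ − x̄₂) = √(0.8890² + 1.6036²) = 1.8335 for independent samples with unequal variances.
With t* = 2.080, the margin is 2.080 × 1.8335 = 3.8137.
x̄₁ − x̄₂ = 24.8 − 12.8 = 12.0000; the interval is 12.0000 ± 3.8137 = (8.1863, 15.8137).
The interval (8.1863, 15.8137) does not contain 0, so the difference is significant.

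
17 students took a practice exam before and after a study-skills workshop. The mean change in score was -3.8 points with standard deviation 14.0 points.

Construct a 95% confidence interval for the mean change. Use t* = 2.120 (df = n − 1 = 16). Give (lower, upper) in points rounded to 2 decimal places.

Paired design: SE = s_d/√n = 14.0/√17 = 3.3955.
t* = 2.120; margin of error = 2.120 × 3.3955 = 7.1985.
-3.8 ± 7.1985 → (-11.00, 3.40).

(-11.00, 3.40)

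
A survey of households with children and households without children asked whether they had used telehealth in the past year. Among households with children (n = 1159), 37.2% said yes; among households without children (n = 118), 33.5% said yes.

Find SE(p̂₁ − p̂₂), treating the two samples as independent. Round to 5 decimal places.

0.04571

Each SE is √(p̂(1−p̂)/n): √(0.3720·0.6280/1159) = 0.01420 and √(0.3350·0.6650/118) = 0.04345.
SE(p̂₁ − p̂₂) = √(SE₁² + SE₂²) = √(0.00020164 + 0.0018879025) = 0.04571, since the two samples are independent.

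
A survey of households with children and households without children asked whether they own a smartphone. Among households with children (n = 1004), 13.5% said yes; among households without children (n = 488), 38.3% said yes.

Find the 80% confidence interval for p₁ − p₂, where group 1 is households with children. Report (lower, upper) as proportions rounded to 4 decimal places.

(-0.2794, -0.2166)

SE₁ = √(p̂₁(1−p̂₁)/n₁) = √(0.1350·0.8650/1004) = 0.01078; SE₂ = √(0.3830·0.6170/488) = 0.02201.
Independent samples: SE of the difference = √(SE₁² + SE₂²) = √(0.0001162084 + 0.0004844401) = 0.02451.
z* for 80% confidence is 1.282, so the margin of error is 1.282 × 0.02451 = 0.03142.
Point estimate p̂₁ − p̂₂ = 0.1350 − 0.3830 = -0.2480.
-0.2480 ± 0.03142 → (-0.2794, -0.2166).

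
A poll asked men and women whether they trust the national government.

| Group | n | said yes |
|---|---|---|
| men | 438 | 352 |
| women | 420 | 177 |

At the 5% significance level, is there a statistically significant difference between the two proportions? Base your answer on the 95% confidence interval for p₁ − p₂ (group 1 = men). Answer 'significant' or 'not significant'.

Sample proportions: 352/438 = 0.8037, 177/420 = 0.4214.
Each SE is √(p̂(1−p̂)/n): √(0.8037·0.1963/438) = 0.01898 and √(0.4214·0.5786/420) = 0.02409.
SE(p̂₁ − p̂₂) = √(SE₁² + SE₂²) = √(0.0003602404 + 0.0005803281) = 0.03067, since the two samples are independent.
At 95% confidence z* = 1.960; margin = 1.960 × 0.03067 = 0.06011.
The difference is 0.8037 − 0.4214 = 0.3823, so the interval is 0.3823 ± 0.06011 = (0.32219, 0.44241).
The interval (0.32219, 0.44241) does not contain 0, so the difference is significant.

significant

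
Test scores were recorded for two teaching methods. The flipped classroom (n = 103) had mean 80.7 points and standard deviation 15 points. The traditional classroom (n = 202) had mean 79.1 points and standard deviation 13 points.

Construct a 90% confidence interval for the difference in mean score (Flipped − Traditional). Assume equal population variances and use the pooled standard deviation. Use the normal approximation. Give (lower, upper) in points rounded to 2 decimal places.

(-1.13, 4.33)

s_p = √[((n₁−1)s₁² + (n₂−1)s₂²)/(n₁+n₂−2)] = √[(102·15² + 201·13²)/303] = 13.7059.
SE = 13.7059·√(1/103 + 1/202) = 1.6594.
With z* = 1.645, margin = 1.645 × 1.6594 = 2.7297.
x̄₁ − x̄₂ = 80.7 − 79.1 = 1.6000; interval 1.6000 ± 2.7297 = (-1.13, 4.33).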